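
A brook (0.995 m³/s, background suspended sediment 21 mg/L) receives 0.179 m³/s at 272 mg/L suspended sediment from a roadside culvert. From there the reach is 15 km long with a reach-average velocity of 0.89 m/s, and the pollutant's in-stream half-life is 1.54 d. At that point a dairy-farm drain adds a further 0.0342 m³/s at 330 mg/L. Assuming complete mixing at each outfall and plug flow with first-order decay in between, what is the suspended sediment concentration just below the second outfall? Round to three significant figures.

Flow-weighted average: C = (0.9950·21.00 + 0.1790·272.0) / 1.174 = 69.58/1.174 = 59.27 mg/L; combined flow 1.174 m³/s.
Travel time t = 15·1000 / 0.89 = 16850 s = 4.682 h.
Half-life 1.54 d → k = ln 2 / 1.54 = 0.4501 d⁻¹.
Applying C = C₀e^(−kt): 59.27 × 0.9159 = 54.29 mg/L.
Second outfall: C = (1.174·54.29 + 0.03420·330.0)/1.208 = 62.09 mg/L.

62.1 mg/L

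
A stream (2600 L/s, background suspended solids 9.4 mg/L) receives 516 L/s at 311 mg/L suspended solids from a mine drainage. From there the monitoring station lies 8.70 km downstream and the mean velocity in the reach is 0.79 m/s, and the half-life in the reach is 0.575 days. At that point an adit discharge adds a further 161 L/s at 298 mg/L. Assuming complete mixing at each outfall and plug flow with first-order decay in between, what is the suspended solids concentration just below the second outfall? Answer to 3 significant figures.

Conservation of mass: C = (2600·9.400 + 516.0·311.0) / 3116 = 184900/3116 = 59.34 mg/L; combined flow 3116 L/s.
Travel time t = 8.70·1000 / 0.79 = 11010 s = 3.059 h.
Half-life 0.575 d → k = ln 2 / 0.575 = 1.205 d⁻¹.
First-order decay: C = 59.34·exp(−k·t) = 59.34·0.8576 = 50.89 mg/L.
At the second outfall, C = (3116·50.89 + 161.0·298.0) / (3116 + 161.0) = 63.03 mg/L.

63.0 mg/L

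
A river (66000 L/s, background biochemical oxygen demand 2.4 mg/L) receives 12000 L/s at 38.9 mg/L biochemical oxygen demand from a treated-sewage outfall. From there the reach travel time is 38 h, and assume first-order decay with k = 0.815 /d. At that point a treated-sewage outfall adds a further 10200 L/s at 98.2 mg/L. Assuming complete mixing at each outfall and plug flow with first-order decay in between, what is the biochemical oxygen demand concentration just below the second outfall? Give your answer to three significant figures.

13.3 mg/L

Conservation of mass: C = (66000·2.400 + 12000·38.90) / 78000 = 625200/78000 = 8.015 mg/L; combined flow 78000 L/s.
Applying C = C₀e^(−kt): 8.015 × 0.2752 = 2.205 mg/L.
At the second outfall, C = (78000·2.205 + 10200·98.20) / (78000 + 10200) = 13.31 mg/L.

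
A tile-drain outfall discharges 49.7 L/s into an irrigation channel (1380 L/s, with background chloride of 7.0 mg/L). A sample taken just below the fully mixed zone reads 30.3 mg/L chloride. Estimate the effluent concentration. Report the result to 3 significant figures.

677 mg/L

Mass balance: 1380·7.000 + 49.70·Cₑ = 1430·30.30
→ Cₑ = (1430·30.30 − 1380·7.000) / 49.70 = 677.3 mg/L.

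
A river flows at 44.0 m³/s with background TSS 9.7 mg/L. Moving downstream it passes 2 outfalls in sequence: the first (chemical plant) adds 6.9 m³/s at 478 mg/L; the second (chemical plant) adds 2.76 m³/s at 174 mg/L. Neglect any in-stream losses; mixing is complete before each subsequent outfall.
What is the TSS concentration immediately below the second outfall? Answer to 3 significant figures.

78.4 mg/L

Outfall 1: combined Q = 50.90 m³/s; C = (44.00·9.700 + 6.900·478.0)/50.90 = 73.18 mg/L.
Outfall 2: combined Q = 53.66 m³/s; C = (50.90·73.18 + 2.760·174.0)/53.66 = 78.37 mg/L.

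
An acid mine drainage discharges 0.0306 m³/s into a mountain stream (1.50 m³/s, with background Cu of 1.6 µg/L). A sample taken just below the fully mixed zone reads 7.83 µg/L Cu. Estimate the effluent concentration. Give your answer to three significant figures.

313 µg/L

Mass balance: 1.500·1.600 + 0.03060·Cₑ = 1.531·7.830
→ Cₑ = (1.531·7.830 − 1.500·1.600) / 0.03060 = 313.2 µg/L.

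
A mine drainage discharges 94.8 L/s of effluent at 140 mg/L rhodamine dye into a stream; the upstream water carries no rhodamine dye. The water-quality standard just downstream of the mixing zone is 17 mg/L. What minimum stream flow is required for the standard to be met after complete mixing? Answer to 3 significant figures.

686 L/s

Set C_mix = 17: (Q·0 + 94.80·140.0) / (Q + 94.80) = 17
→ Q = 94.80·(140.0 − 17)/(17 − 0) = 685.9 L/s.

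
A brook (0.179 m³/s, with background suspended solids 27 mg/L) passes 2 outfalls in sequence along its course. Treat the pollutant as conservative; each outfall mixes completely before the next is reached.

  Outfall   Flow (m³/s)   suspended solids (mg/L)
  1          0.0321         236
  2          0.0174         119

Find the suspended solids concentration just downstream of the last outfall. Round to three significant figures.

Outfall 1: combined Q = 0.2111 m³/s; C = (0.1790·27.00 + 0.03210·236.0)/0.2111 = 58.78 mg/L.
Outfall 2: combined Q = 0.2285 m³/s; C = (0.2111·58.78 + 0.01740·119.0)/0.2285 = 63.37 mg/L.

63.4 mg/L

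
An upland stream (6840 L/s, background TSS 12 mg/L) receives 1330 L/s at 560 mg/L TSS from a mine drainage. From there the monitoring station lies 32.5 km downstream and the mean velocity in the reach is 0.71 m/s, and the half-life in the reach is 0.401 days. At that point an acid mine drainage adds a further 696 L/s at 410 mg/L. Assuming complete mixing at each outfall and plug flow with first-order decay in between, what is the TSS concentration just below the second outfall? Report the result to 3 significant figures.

69.5 mg/L

Mass balance: C = (6840·12.00 + 1330·560.0) / 8170 = 826900/8170 = 101.2 mg/L; combined flow 8170 L/s.
Travel time t = 32.5·1000 / 0.71 = 45770 s = 12.72 h.
Half-life 0.401 d → k = ln 2 / 0.401 = 1.729 d⁻¹.
First-order decay: C = 101.2·exp(−k·t) = 101.2·0.4002 = 40.50 mg/L.
At the second outfall, C = (8170·40.50 + 696.0·410.0) / (8170 + 696.0) = 69.51 mg/L.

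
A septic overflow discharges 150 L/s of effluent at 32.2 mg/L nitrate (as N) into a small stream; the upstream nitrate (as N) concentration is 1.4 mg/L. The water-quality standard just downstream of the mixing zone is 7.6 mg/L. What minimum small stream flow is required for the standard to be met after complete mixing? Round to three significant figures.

Set C_mix = 7.6: (Q·1.400 + 150.0·32.20) / (Q + 150.0) = 7.6
→ Q = 150.0·(32.20 − 7.6)/(7.6 − 1.400) = 595.2 L/s.

595 L/s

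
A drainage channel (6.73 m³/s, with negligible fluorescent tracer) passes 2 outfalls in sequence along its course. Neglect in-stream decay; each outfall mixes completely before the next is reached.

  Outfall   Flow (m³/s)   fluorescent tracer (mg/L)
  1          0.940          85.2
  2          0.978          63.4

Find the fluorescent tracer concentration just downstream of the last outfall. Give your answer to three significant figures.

After outfall 1: Q = 6.730 + 0.9400 = 7.670 m³/s; C = (6.730·0 + 0.9400·85.20)/7.670 = 10.44 mg/L.
After outfall 2: Q = 7.670 + 0.9780 = 8.648 m³/s; C = (7.670·10.44 + 0.9780·63.40)/8.648 = 16.43 mg/L.

16.4 mg/L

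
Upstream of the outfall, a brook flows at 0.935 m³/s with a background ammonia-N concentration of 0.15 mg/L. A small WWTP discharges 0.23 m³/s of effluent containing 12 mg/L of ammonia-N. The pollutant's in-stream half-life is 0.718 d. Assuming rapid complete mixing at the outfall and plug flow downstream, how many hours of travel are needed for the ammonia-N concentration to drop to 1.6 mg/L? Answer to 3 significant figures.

11.0 h

Mixed concentration C = ΣQC/ΣQ = (0.9350·0.1500 + 0.2300·12.00) / 1.165 = 2.900/1.165 = 2.489 mg/L.
Half-life 0.718 d → k = ln 2 / 0.718 = 0.9654 d⁻¹.
2.489·exp(−k·t) = 1.6 → t = ln(2.489/1.6)/k = 39560 s = 10.99 h.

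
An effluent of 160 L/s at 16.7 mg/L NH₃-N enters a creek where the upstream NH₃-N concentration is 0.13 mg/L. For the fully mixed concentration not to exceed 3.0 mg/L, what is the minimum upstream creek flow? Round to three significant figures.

764 L/s

Set C_mix = 3.0: (Q·0.1300 + 160.0·16.70) / (Q + 160.0) = 3.0
→ Q = 160.0·(16.70 − 3.0)/(3.0 − 0.1300) = 763.8 L/s.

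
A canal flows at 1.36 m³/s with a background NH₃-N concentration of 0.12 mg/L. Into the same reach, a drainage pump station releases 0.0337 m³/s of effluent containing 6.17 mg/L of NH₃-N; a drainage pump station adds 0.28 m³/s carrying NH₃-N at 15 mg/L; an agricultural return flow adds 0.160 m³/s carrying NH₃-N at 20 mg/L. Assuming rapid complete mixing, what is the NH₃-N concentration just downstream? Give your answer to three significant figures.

Conservation of mass: C = (1.360·0.1200 + 0.03370·6.170 + 0.2800·15.00 + 0.1600·20.00) / 1.834 = 7.771/1.834 = 4.238 mg/L.

4.24 mg/L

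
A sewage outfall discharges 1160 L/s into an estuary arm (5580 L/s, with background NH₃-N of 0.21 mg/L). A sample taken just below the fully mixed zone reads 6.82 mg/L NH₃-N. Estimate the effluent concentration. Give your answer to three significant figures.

Mass balance: 5580·0.2100 + 1160·Cₑ = 6740·6.820
→ Cₑ = (6740·6.820 − 5580·0.2100) / 1160 = 38.62 mg/L.

38.6 mg/L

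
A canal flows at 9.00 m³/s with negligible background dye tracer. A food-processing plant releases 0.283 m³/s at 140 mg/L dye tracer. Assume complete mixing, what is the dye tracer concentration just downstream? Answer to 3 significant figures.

Mass balance: C = (9.000·0 + 0.2830·140.0) / 9.283 = 39.62/9.283 = 4.268 mg/L.

4.27 mg/L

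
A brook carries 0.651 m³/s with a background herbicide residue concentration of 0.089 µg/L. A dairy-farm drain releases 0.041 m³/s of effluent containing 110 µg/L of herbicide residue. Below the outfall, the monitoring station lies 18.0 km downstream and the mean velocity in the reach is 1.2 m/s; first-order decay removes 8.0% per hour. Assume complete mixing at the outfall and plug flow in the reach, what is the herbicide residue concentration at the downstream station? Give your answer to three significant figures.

4.66 µg/L

Flow-weighted average: C = (0.6510·0.08900 + 0.04100·110.0) / 0.6920 = 4.568/0.6920 = 6.601 µg/L.
Travel time t = 18.0·1000 / 1.2 = 15000 s = 4.167 h.
8.0%/h lost → k = −ln(1 − 0.08) = 0.08338 h⁻¹.
After decay, C = 6.601 × e^(−kt) = 6.601 × 0.7065 = 4.664 µg/L.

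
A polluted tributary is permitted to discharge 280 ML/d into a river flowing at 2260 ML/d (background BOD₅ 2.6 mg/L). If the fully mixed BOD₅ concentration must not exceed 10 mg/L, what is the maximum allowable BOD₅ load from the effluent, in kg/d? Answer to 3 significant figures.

19500 kg/d

Mass balance at the limit: 2260·2.600 + 280.0·Cₑ = 2540·10 → Cₑ = 69.73 mg/L.
280.0 ML/d = 3.241 m³/s. Load = 3.241 m³/s × 69.73 g/m³ × 86 400 s/d = 19520 kg/d.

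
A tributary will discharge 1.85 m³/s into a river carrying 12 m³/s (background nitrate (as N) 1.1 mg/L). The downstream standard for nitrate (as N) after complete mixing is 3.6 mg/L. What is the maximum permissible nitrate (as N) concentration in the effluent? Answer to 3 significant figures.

At the limit, (Qr·Cr + Qe·Cₑ)/(Qr + Qe) = 3.6:
Cₑ = (13.85·3.6 − 12.00·1.100) / 1.850 = 19.82 mg/L.

19.8 mg/L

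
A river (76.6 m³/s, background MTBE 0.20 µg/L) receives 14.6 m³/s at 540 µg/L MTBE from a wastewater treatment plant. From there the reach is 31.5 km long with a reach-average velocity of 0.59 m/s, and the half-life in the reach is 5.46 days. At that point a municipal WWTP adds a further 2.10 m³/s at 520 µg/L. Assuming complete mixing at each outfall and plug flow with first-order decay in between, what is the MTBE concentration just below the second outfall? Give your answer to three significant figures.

90.0 µg/L

After mixing, C = (76.60·0.2000 + 14.60·540.0) / 91.20 = 7899/91.20 = 86.62 µg/L; combined flow 91.20 m³/s.
Travel time t = 31.5·1000 / 0.59 = 53390 s = 14.83 h.
Half-life 5.46 d → k = ln 2 / 5.46 = 0.1270 d⁻¹.
After decay, C = 86.62 × e^(−kt) = 86.62 × 0.9246 = 80.08 µg/L.
Second outfall: C = (91.20·80.08 + 2.100·520.0)/93.30 = 89.98 µg/L.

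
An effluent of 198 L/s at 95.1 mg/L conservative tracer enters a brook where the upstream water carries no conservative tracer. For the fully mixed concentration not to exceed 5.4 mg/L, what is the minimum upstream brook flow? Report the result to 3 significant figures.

Set C_mix = 5.4: (Q·0 + 198.0·95.10) / (Q + 198.0) = 5.4
→ Q = 198.0·(95.10 − 5.4)/(5.4 − 0) = 3289 L/s.

3290 L/s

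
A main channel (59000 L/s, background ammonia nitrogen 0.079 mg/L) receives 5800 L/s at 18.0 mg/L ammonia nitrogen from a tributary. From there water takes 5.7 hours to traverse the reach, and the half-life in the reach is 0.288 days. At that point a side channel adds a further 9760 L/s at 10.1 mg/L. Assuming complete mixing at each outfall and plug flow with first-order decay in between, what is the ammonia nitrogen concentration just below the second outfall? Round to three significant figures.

2.15 mg/L

After mixing, C = (59000·0.07900 + 5800·18.00) / 64800 = 109100/64800 = 1.683 mg/L; combined flow 64800 L/s.
Half-life 0.288 d → k = ln 2 / 0.288 = 2.407 d⁻¹.
After decay, C = 1.683 × e^(−kt) = 1.683 × 0.5646 = 0.9503 mg/L.
Second outfall: C = (64800·0.9503 + 9760·10.10)/74560 = 2.148 mg/L.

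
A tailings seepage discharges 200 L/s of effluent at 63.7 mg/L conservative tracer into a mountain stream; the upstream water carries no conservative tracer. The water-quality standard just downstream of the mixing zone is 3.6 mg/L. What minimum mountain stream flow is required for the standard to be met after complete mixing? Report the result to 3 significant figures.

3340 L/s

Set C_mix = 3.6: (Q·0 + 200.0·63.70) / (Q + 200.0) = 3.6
→ Q = 200.0·(63.70 − 3.6)/(3.6 − 0) = 3339 L/s.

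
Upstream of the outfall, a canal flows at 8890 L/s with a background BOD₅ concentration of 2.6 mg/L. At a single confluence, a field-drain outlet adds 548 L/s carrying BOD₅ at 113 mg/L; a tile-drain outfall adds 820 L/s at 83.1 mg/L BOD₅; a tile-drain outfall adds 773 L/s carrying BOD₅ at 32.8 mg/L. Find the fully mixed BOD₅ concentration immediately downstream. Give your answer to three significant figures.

16.2 mg/L

Mixed concentration C = ΣQC/ΣQ = (8890·2.600 + 548.0·113.0 + 820.0·83.10 + 773.0·32.80) / 11030 = 178500/11030 = 16.18 mg/L.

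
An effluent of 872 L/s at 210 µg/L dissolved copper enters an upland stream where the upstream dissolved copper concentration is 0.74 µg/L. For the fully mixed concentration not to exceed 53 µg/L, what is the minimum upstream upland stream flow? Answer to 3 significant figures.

2620 L/s

Set C_mix = 53: (Q·0.7400 + 872.0·210.0) / (Q + 872.0) = 53
→ Q = 872.0·(210.0 − 53)/(53 − 0.7400) = 2620 L/s.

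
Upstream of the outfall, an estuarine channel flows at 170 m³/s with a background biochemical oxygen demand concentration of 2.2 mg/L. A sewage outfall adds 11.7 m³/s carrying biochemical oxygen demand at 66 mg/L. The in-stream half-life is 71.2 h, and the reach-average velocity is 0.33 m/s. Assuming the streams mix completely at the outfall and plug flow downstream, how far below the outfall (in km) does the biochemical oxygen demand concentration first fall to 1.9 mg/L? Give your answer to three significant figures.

After mixing, C = (170.0·2.200 + 11.70·66.00) / 181.7 = 1146/181.7 = 6.308 mg/L.
Half-life 71.2 h → k = ln 2 / 71.2 = 0.009735 h⁻¹ = 0.2336 d⁻¹.
Set 6.308·exp(−k·t) = 1.9 → t = ln(6.308/1.9)/k = 443700 s = 123.3 h.
Distance = v·t = 0.33·443700 = 146400 m = 146.4 km.

146 km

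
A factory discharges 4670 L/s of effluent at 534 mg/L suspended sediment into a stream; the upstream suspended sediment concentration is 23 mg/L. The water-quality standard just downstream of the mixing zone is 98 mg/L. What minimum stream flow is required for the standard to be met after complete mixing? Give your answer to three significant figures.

Set C_mix = 98: (Q·23.00 + 4670·534.0) / (Q + 4670) = 98
→ Q = 4670·(534.0 − 98)/(98 − 23.00) = 27150 L/s.

27100 L/s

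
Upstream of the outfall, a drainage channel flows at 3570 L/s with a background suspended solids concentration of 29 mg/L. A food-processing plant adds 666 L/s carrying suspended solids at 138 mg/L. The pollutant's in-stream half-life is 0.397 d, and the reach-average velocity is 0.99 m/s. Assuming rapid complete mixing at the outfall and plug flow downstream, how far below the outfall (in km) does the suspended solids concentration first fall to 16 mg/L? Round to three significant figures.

Conservation of mass: C = (3570·29.00 + 666.0·138.0) / 4236 = 195400/4236 = 46.14 mg/L.
Half-life 0.397 d → k = ln 2 / 0.397 = 1.746 d⁻¹.
Set 46.14·exp(−k·t) = 16 → t = ln(46.14/16)/k = 52410 s = 14.56 h.
Distance = v·t = 0.99·52410 = 51880 m = 51.88 km.

51.9 km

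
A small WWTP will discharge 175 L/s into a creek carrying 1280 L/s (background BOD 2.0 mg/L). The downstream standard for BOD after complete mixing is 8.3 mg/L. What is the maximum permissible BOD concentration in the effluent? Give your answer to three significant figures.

54.4 mg/L

At the limit, (Qr·Cr + Qe·Cₑ)/(Qr + Qe) = 8.3:
Cₑ = (1455·8.3 − 1280·2.000) / 175.0 = 54.38 mg/L.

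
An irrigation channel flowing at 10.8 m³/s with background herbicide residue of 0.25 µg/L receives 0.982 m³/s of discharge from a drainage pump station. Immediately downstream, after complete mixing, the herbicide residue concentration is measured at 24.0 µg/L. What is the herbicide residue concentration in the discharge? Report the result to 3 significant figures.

Mass balance: 10.80·0.2500 + 0.9820·Cₑ = 11.78·24.00
→ Cₑ = (11.78·24.00 − 10.80·0.2500) / 0.9820 = 285.2 µg/L.

285 µg/L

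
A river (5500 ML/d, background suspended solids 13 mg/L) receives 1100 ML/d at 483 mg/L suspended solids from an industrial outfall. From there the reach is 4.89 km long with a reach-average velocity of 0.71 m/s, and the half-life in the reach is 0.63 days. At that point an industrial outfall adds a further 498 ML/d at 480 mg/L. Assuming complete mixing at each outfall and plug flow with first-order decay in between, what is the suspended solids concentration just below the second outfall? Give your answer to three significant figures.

Flow-weighted average: C = (5500·13.00 + 1100·483.0) / 6600 = 602800/6600 = 91.33 mg/L; combined flow 6600 ML/d.
Travel time t = 4.89·1000 / 0.71 = 6887 s = 1.913 h.
Half-life 0.63 d → k = ln 2 / 0.63 = 1.100 d⁻¹.
First-order decay: C = 91.33·exp(−k·t) = 91.33·0.9160 = 83.66 mg/L.
Second outfall: C = (6600·83.66 + 498.0·480.0)/7098 = 111.5 mg/L.

111 mg/L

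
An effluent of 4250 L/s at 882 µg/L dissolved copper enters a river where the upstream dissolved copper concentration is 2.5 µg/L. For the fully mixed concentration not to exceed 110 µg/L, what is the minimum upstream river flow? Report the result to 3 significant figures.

30500 L/s

Set C_mix = 110: (Q·2.500 + 4250·882.0) / (Q + 4250) = 110
→ Q = 4250·(882.0 − 110)/(110 − 2.500) = 30520 L/s.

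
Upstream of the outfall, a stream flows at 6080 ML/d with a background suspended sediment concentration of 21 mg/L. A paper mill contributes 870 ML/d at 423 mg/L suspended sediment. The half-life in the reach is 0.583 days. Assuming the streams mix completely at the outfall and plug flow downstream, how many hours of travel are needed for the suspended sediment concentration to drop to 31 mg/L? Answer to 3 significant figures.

Conservation of mass: C = (6080·21.00 + 870.0·423.0) / 6950 = 495700/6950 = 71.32 mg/L.
Half-life 0.583 d → k = ln 2 / 0.583 = 1.189 d⁻¹.
71.32·exp(−k·t) = 31 → t = ln(71.32/31)/k = 60550 s = 16.82 h.

16.8 h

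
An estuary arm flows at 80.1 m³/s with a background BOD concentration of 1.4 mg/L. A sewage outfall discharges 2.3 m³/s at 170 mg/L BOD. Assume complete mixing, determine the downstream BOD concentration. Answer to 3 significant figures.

After mixing, C = (80.10·1.400 + 2.300·170.0) / 82.40 = 503.1/82.40 = 6.106 mg/L.

6.11 mg/L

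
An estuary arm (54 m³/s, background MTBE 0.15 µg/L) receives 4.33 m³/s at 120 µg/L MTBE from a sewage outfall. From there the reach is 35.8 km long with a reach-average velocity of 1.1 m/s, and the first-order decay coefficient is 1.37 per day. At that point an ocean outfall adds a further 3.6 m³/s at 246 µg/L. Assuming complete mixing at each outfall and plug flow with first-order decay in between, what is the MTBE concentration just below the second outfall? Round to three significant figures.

19.4 µg/L

Mass balance: C = (54.00·0.1500 + 4.330·120.0) / 58.33 = 527.7/58.33 = 9.047 µg/L; combined flow 58.33 m³/s.
Travel time t = 35.8·1000 / 1.1 = 32550 s = 9.040 h.
Applying C = C₀e^(−kt): 9.047 × 0.5969 = 5.400 µg/L.
Second outfall: C = (58.33·5.400 + 3.600·246.0)/61.93 = 19.39 µg/L.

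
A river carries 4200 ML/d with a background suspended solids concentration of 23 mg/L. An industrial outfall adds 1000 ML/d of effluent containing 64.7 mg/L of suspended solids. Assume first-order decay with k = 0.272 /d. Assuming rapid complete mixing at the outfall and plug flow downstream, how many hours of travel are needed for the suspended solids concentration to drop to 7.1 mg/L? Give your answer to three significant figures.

Conservation of mass: C = (4200·23.00 + 1000·64.70) / 5200 = 161300/5200 = 31.02 mg/L.
31.02·exp(−k·t) = 7.1 → t = ln(31.02/7.1)/k = 468400 s = 130.1 h.

130 h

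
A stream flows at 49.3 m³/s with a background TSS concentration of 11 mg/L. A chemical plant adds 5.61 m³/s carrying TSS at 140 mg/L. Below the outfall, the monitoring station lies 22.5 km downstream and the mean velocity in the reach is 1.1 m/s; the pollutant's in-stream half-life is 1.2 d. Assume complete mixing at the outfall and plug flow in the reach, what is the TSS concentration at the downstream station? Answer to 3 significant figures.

21.1 mg/L

Mixed concentration C = ΣQC/ΣQ = (49.30·11.00 + 5.610·140.0) / 54.91 = 1328/54.91 = 24.18 mg/L.
Travel time t = 22.5·1000 / 1.1 = 20450 s = 5.682 h.
Half-life 1.2 d → k = ln 2 / 1.2 = 0.5776 d⁻¹.
Decay over the reach: 24.18·exp(−kt) = 24.18·0.8722 = 21.09 mg/L.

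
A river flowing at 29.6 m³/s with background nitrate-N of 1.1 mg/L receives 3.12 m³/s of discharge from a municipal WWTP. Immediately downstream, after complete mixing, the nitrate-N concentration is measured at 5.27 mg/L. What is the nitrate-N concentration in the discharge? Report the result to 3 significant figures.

44.8 mg/L

Mass balance: 29.60·1.100 + 3.120·Cₑ = 32.72·5.270
→ Cₑ = (32.72·5.270 − 29.60·1.100) / 3.120 = 44.83 mg/L.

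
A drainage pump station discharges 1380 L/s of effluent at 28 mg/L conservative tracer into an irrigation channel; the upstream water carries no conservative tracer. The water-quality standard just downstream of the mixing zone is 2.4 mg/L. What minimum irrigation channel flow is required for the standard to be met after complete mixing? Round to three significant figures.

Set C_mix = 2.4: (Q·0 + 1380·28.00) / (Q + 1380) = 2.4
→ Q = 1380·(28.00 − 2.4)/(2.4 − 0) = 14720 L/s.

14700 L/s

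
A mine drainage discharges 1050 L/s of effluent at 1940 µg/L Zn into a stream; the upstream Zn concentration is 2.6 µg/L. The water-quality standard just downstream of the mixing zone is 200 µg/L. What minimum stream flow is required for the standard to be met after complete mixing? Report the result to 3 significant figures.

Set C_mix = 200: (Q·2.600 + 1050·1940) / (Q + 1050) = 200
→ Q = 1050·(1940 − 200)/(200 − 2.600) = 9255 L/s.

9260 L/s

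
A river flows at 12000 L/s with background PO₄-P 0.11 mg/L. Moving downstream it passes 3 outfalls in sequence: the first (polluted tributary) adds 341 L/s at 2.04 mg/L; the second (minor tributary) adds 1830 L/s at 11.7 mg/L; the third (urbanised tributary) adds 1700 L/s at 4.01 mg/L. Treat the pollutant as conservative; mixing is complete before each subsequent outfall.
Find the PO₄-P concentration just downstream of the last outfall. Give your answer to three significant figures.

Outfall 1: combined Q = 12340 L/s; C = (12000·0.1100 + 341.0·2.040)/12340 = 0.1633 mg/L.
Outfall 2: combined Q = 14170 L/s; C = (12340·0.1633 + 1830·11.70)/14170 = 1.653 mg/L.
Outfall 3: combined Q = 15870 L/s; C = (14170·1.653 + 1700·4.010)/15870 = 1.906 mg/L.

1.91 mg/L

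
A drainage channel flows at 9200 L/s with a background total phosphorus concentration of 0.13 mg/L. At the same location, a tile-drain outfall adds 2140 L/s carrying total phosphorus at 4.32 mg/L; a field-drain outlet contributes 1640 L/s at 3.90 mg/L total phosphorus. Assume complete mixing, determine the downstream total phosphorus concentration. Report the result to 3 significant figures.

Mass balance: C = (9200·0.1300 + 2140·4.320 + 1640·3.900) / 12980 = 16840/12980 = 1.297 mg/L.

1.30 mg/L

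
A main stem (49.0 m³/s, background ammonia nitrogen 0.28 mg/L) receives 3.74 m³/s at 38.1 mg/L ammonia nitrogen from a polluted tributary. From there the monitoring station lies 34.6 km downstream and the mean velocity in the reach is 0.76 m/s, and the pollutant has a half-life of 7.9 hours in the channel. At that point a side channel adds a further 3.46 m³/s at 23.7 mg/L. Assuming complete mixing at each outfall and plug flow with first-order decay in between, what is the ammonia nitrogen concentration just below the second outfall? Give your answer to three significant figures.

After mixing, C = (49.00·0.2800 + 3.740·38.10) / 52.74 = 156.2/52.74 = 2.962 mg/L; combined flow 52.74 m³/s.
Travel time t = 34.6·1000 / 0.76 = 45530 s = 12.65 h.
Half-life 7.9 h → k = ln 2 / 7.9 = 0.08774 h⁻¹ = 2.106 d⁻¹.
First-order decay: C = 2.962·exp(−k·t) = 2.962·0.3297 = 0.9766 mg/L.
Second outfall: C = (52.74·0.9766 + 3.460·23.70)/56.20 = 2.376 mg/L.

2.38 mg/L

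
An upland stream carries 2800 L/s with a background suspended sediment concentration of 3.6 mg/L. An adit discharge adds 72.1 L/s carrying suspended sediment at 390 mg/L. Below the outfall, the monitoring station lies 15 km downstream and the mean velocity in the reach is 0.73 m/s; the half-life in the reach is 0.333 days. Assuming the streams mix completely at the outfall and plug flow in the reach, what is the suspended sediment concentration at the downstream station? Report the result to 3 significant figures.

Mixed concentration C = ΣQC/ΣQ = (2800·3.600 + 72.10·390.0) / 2872 = 38200/2872 = 13.30 mg/L.
Travel time t = 15·1000 / 0.73 = 20550 s = 5.708 h.
Half-life 0.333 d → k = ln 2 / 0.333 = 2.082 d⁻¹.
First-order decay: C = 13.30·exp(−k·t) = 13.30·0.6095 = 8.107 mg/L.

8.11 mg/L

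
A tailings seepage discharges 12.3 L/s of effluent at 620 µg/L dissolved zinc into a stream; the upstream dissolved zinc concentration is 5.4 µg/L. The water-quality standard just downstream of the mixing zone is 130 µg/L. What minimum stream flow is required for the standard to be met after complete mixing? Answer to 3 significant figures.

48.4 L/s

Set C_mix = 130: (Q·5.400 + 12.30·620.0) / (Q + 12.30) = 130
→ Q = 12.30·(620.0 − 130)/(130 − 5.400) = 48.37 L/s.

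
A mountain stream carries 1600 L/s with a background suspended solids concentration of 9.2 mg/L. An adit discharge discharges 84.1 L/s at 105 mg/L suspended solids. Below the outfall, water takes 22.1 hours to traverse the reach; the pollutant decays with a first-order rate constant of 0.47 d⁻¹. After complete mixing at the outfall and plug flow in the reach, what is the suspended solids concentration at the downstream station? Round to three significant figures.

9.07 mg/L

Mixed concentration C = ΣQC/ΣQ = (1600·9.200 + 84.10·105.0) / 1684 = 23550/1684 = 13.98 mg/L.
Applying C = C₀e^(−kt): 13.98 × 0.6487 = 9.071 mg/L.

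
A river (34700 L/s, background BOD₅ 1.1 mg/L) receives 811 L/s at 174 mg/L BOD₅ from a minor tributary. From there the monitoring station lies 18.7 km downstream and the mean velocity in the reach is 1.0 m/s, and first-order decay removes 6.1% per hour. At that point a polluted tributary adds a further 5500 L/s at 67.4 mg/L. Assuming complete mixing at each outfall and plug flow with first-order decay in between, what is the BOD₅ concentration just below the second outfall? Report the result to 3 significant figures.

Flow-weighted average: C = (34700·1.100 + 811.0·174.0) / 35510 = 179300/35510 = 5.049 mg/L; combined flow 35510 L/s.
Travel time t = 18.7·1000 / 1.0 = 18700 s = 5.194 h.
6.1%/h lost → k = −ln(1 − 0.061) = 0.06294 h⁻¹.
Decay over the reach: 5.049·exp(−kt) = 5.049·0.7211 = 3.641 mg/L.
Second outfall: C = (35510·3.641 + 5500·67.40)/41010 = 12.19 mg/L.

12.2 mg/L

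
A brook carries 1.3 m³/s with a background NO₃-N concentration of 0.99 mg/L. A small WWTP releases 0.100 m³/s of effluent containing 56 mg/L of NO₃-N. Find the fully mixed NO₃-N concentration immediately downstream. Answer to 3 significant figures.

4.92 mg/L

Mass balance: C = (1.300·0.9900 + 0.1000·56.00) / 1.400 = 6.887/1.400 = 4.919 mg/L.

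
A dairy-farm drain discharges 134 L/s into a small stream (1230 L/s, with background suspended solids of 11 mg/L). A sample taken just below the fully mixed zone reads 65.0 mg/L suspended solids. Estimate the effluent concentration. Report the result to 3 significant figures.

Mass balance: 1230·11.00 + 134.0·Cₑ = 1364·65.00
→ Cₑ = (1364·65.00 − 1230·11.00) / 134.0 = 560.7 mg/L.

561 mg/L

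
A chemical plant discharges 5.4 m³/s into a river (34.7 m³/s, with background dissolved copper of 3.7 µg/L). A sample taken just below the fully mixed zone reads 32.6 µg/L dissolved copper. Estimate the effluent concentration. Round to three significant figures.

218 µg/L

Mass balance: 34.70·3.700 + 5.400·Cₑ = 40.10·32.60
→ Cₑ = (40.10·32.60 − 34.70·3.700) / 5.400 = 218.3 µg/L.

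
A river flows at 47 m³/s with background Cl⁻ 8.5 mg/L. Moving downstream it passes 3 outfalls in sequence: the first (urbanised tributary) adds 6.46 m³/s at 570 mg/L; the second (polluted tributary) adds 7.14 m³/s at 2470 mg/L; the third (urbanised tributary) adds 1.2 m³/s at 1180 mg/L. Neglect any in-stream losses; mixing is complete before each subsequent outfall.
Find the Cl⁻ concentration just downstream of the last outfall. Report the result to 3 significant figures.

Outfall 1: combined Q = 53.46 m³/s; C = (47.00·8.500 + 6.460·570.0)/53.46 = 76.35 mg/L.
Outfall 2: combined Q = 60.60 m³/s; C = (53.46·76.35 + 7.140·2470)/60.60 = 358.4 mg/L.
Outfall 3: combined Q = 61.80 m³/s; C = (60.60·358.4 + 1.200·1180)/61.80 = 374.3 mg/L.

374 mg/L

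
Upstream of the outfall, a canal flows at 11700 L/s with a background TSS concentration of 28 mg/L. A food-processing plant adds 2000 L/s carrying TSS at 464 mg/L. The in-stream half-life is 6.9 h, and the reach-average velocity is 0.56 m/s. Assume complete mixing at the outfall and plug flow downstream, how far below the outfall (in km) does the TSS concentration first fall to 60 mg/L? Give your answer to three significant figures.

8.50 km

Mass balance: C = (11700·28.00 + 2000·464.0) / 13700 = 1256000/13700 = 91.65 mg/L.
Half-life 6.9 h → k = ln 2 / 6.9 = 0.1005 h⁻¹ = 2.411 d⁻¹.
Set 91.65·exp(−k·t) = 60 → t = ln(91.65/60)/k = 15180 s = 4.217 h.
Distance = v·t = 0.56·15180 = 8502 m = 8.502 km.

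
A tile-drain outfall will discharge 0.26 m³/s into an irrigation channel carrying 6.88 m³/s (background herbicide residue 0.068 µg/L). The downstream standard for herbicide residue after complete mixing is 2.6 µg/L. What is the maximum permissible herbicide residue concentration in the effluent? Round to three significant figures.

69.6 µg/L

At the limit, (Qr·Cr + Qe·Cₑ)/(Qr + Qe) = 2.6:
Cₑ = (7.140·2.6 − 6.880·0.06800) / 0.2600 = 69.60 µg/L.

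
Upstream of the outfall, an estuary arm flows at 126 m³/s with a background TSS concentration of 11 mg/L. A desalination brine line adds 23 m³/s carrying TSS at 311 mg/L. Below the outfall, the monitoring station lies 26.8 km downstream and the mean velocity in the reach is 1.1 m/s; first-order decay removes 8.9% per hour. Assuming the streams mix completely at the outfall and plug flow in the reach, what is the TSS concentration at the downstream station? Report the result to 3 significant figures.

30.5 mg/L

Conservation of mass: C = (126.0·11.00 + 23.00·311.0) / 149.0 = 8539/149.0 = 57.31 mg/L.
Travel time t = 26.8·1000 / 1.1 = 24360 s = 6.768 h.
8.9%/h lost → k = −ln(1 − 0.089) = 0.09321 h⁻¹.
First-order decay: C = 57.31·exp(−k·t) = 57.31·0.5321 = 30.50 mg/L.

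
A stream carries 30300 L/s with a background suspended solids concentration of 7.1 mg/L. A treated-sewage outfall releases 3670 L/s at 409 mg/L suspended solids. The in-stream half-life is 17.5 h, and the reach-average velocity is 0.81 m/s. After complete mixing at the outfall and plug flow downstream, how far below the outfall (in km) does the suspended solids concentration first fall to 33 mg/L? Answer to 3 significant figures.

Mass balance: C = (30300·7.100 + 3670·409.0) / 33970 = 1716000/33970 = 50.52 mg/L.
Half-life 17.5 h → k = ln 2 / 17.5 = 0.03961 h⁻¹ = 0.9506 d⁻¹.
Set 50.52·exp(−k·t) = 33 → t = ln(50.52/33)/k = 38710 s = 10.75 h.
Distance = v·t = 0.81·38710 = 31350 m = 31.35 km.

31.4 km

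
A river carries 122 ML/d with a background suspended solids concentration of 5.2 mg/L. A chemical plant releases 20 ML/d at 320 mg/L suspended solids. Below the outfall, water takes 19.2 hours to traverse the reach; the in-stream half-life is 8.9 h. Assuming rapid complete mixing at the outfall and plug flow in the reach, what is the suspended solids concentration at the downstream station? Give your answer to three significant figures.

Flow-weighted average: C = (122.0·5.200 + 20.00·320.0) / 142.0 = 7034/142.0 = 49.54 mg/L.
Half-life 8.9 h → k = ln 2 / 8.9 = 0.07788 h⁻¹ = 1.869 d⁻¹.
Applying C = C₀e^(−kt): 49.54 × 0.2242 = 11.11 mg/L.

11.1 mg/L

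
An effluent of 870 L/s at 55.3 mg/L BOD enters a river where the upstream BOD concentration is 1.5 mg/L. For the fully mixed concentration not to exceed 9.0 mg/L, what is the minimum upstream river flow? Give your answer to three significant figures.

Set C_mix = 9.0: (Q·1.500 + 870.0·55.30) / (Q + 870.0) = 9.0
→ Q = 870.0·(55.30 − 9.0)/(9.0 − 1.500) = 5371 L/s.

5370 L/s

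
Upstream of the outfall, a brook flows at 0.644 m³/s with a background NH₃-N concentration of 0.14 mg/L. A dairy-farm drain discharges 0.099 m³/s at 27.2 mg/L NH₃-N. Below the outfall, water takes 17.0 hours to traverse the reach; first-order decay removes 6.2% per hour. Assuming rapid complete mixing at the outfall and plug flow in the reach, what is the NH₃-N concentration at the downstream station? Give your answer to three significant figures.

After mixing, C = (0.6440·0.1400 + 0.09900·27.20) / 0.7430 = 2.783/0.7430 = 3.746 mg/L.
6.2%/h lost → k = −ln(1 − 0.062) = 0.06401 h⁻¹.
Decay over the reach: 3.746·exp(−kt) = 3.746·0.3369 = 1.262 mg/L.

1.26 mg/L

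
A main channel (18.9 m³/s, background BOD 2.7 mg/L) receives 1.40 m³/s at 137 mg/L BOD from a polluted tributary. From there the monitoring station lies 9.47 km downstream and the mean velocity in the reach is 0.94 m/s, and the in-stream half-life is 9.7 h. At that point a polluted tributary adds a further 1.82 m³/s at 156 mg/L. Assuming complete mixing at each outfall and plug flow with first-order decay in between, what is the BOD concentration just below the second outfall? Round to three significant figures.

21.8 mg/L

After mixing, C = (18.90·2.700 + 1.400·137.0) / 20.30 = 242.8/20.30 = 11.96 mg/L; combined flow 20.30 m³/s.
Travel time t = 9.47·1000 / 0.94 = 10070 s = 2.798 h.
Half-life 9.7 h → k = ln 2 / 9.7 = 0.07146 h⁻¹ = 1.715 d⁻¹.
Applying C = C₀e^(−kt): 11.96 × 0.8188 = 9.794 mg/L.
Second outfall: C = (20.30·9.794 + 1.820·156.0)/22.12 = 21.82 mg/L.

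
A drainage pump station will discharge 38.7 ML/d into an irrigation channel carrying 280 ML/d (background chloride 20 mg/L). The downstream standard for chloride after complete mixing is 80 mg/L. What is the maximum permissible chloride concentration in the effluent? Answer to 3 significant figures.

514 mg/L

At the limit, (Qr·Cr + Qe·Cₑ)/(Qr + Qe) = 80:
Cₑ = (318.7·80 − 280.0·20.00) / 38.70 = 514.1 mg/L.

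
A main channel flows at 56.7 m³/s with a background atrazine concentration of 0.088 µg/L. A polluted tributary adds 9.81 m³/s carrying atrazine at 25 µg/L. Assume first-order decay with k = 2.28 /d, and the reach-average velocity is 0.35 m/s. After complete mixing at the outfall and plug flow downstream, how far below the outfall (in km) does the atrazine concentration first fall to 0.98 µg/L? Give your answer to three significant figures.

Conservation of mass: C = (56.70·0.08800 + 9.810·25.00) / 66.51 = 250.2/66.51 = 3.762 µg/L.
Set 3.762·exp(−k·t) = 0.98 → t = ln(3.762/0.98)/k = 50980 s = 14.16 h.
Distance = v·t = 0.35·50980 = 17840 m = 17.84 km.

17.8 km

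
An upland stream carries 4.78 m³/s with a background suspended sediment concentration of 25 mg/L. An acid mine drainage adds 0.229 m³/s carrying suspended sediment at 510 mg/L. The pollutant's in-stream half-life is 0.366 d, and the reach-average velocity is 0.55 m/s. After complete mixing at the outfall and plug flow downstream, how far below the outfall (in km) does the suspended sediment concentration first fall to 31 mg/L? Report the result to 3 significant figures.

10.5 km

Conservation of mass: C = (4.780·25.00 + 0.2290·510.0) / 5.009 = 236.3/5.009 = 47.17 mg/L.
Half-life 0.366 d → k = ln 2 / 0.366 = 1.894 d⁻¹.
Set 47.17·exp(−k·t) = 31 → t = ln(47.17/31)/k = 19150 s = 5.320 h.
Distance = v·t = 0.55·19150 = 10530 m = 10.53 km.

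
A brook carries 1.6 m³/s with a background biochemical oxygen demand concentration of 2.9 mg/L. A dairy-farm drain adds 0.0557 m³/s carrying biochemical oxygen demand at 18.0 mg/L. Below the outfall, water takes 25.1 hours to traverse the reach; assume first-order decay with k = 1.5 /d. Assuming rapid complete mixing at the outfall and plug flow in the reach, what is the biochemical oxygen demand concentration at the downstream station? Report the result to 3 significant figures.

Mass balance: C = (1.600·2.900 + 0.05570·18.00) / 1.656 = 5.643/1.656 = 3.408 mg/L.
Decay over the reach: 3.408·exp(−kt) = 3.408·0.2083 = 0.7099 mg/L.

0.710 mg/L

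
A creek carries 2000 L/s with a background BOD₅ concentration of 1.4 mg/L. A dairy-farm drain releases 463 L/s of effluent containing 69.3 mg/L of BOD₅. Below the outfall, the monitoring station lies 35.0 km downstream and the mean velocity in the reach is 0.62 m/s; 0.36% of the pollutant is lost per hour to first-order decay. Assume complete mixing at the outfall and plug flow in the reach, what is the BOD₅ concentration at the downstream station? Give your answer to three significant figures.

Mass balance: C = (2000·1.400 + 463.0·69.30) / 2463 = 34890/2463 = 14.16 mg/L.
Travel time t = 35.0·1000 / 0.62 = 56450 s = 15.68 h.
0.36%/h lost → k = −ln(1 − 0.0036) = 0.003606 h⁻¹.
Decay over the reach: 14.16·exp(−kt) = 14.16·0.9450 = 13.39 mg/L.

13.4 mg/L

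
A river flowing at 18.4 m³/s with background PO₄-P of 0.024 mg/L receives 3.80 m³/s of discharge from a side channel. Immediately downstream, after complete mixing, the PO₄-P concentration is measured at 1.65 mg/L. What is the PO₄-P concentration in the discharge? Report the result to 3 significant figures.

Mass balance: 18.40·0.02400 + 3.800·Cₑ = 22.20·1.650
→ Cₑ = (22.20·1.650 − 18.40·0.02400) / 3.800 = 9.523 mg/L.

9.52 mg/L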